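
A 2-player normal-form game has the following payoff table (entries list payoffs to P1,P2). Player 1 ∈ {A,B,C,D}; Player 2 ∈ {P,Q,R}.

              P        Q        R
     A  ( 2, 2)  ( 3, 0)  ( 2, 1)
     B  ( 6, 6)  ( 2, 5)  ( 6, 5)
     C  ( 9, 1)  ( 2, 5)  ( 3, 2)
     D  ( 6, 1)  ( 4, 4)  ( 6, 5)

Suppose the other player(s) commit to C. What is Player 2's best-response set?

P2 best: {Q}

u_2(P vs C) = 1
u_2(Q vs C) = 5
u_2(R vs C) = 2
max payoff 5 at {Q}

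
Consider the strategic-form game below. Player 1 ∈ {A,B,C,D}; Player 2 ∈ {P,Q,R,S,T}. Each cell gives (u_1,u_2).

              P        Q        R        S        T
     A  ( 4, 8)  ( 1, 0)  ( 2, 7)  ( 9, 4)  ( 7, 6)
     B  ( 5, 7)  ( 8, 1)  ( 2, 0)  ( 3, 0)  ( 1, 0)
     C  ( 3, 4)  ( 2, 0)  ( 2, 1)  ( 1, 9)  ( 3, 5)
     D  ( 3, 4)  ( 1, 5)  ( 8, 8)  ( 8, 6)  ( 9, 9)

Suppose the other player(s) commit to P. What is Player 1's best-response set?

u_1(A vs P) = 4
u_1(B vs P) = 5
u_1(C vs P) = 3
u_1(D vs P) = 3
max payoff 5 at {B}

BR_1 = {B}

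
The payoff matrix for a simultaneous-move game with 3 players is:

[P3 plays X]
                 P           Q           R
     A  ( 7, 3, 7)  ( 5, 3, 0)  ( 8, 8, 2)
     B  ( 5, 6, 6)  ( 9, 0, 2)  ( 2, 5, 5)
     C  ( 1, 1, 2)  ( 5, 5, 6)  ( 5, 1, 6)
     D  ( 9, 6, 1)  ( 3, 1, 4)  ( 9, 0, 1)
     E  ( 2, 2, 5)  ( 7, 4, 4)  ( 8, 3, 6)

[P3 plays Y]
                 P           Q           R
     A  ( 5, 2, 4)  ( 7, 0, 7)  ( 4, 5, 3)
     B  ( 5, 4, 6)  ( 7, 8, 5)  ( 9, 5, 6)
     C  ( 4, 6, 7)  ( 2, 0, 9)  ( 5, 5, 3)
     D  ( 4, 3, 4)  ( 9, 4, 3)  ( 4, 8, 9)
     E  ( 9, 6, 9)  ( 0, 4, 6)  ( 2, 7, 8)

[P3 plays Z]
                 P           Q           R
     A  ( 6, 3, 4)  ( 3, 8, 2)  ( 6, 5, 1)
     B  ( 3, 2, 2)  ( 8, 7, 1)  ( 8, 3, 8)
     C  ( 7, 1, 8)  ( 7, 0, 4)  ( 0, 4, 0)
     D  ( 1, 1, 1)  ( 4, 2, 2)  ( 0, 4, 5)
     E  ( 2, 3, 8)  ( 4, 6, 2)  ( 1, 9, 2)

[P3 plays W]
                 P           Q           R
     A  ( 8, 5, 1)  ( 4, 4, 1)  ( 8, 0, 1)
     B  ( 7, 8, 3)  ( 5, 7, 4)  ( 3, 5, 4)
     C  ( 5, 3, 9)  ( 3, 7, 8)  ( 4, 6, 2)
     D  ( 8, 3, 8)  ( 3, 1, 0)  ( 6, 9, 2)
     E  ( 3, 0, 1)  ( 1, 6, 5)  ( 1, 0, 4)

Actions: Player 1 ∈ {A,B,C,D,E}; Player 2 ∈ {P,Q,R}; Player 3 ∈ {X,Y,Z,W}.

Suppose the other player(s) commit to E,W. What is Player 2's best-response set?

u_2(P vs E,W) = 0
u_2(Q vs E,W) = 6
u_2(R vs E,W) = 0
max payoff 6 at {Q}

P2 best: {Q}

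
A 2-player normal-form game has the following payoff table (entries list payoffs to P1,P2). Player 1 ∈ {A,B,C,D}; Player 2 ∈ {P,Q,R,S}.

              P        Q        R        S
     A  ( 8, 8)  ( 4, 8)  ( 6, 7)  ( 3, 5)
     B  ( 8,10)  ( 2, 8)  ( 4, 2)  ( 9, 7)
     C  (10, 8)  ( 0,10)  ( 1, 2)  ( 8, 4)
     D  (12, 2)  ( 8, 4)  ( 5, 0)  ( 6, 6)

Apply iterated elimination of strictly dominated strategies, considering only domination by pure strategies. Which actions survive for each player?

Remaining: P1:{B,C,D} P2:{P,Q,S}

P2 drop R (P beats it: A:8>7 B:10>2 C:8>2 D:2>0)
P1 drop A (D beats it: P:12>8 Q:8>4 S:6>3)
P1→{B,C,D} P2→{P,Q,S}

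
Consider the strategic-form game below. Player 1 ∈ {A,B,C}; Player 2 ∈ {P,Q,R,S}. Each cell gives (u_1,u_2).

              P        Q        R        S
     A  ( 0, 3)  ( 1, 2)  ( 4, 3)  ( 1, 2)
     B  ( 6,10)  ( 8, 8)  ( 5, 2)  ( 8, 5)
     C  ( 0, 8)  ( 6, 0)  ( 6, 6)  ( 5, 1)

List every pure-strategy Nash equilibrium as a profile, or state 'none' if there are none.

Nash profiles: (B,P)

(A,P): not NE [P1→B gives 6>0]
(A,Q): not NE [P1→B gives 8>1; P2→R gives 3>2]
(A,R): not NE [P1→C gives 6>4]
(A,S): not NE [P1→B gives 8>1; P2→R gives 3>2]
(B,P): NE
(B,Q): not NE [P2→P gives 10>8]
(B,R): not NE [P1→C gives 6>5; P2→P gives 10>2]
(B,S): not NE [P2→P gives 10>5]
(C,P): not NE [P1→B gives 6>0]
(C,Q): not NE [P1→B gives 8>6; P2→P gives 8>0]
(C,R): not NE [P2→P gives 8>6]
(C,S): not NE [P1→B gives 8>5; P2→P gives 8>1]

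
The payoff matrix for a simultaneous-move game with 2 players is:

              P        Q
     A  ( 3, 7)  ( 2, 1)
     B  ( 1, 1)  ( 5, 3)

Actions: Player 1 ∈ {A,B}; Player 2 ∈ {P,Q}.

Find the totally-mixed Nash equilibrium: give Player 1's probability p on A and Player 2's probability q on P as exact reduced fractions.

p=1/4, q=3/5

P1 indiff ⇒ q·3+(1-q)·2 = q·1+(1-q)·5 ⇒ q(2) = (1-q)(3) ⇒ q = 3/5
P2 indiff ⇒ p·7+(1-p)·1 = p·1+(1-p)·3 ⇒ p(6) = (1-p)(2) ⇒ p = 1/4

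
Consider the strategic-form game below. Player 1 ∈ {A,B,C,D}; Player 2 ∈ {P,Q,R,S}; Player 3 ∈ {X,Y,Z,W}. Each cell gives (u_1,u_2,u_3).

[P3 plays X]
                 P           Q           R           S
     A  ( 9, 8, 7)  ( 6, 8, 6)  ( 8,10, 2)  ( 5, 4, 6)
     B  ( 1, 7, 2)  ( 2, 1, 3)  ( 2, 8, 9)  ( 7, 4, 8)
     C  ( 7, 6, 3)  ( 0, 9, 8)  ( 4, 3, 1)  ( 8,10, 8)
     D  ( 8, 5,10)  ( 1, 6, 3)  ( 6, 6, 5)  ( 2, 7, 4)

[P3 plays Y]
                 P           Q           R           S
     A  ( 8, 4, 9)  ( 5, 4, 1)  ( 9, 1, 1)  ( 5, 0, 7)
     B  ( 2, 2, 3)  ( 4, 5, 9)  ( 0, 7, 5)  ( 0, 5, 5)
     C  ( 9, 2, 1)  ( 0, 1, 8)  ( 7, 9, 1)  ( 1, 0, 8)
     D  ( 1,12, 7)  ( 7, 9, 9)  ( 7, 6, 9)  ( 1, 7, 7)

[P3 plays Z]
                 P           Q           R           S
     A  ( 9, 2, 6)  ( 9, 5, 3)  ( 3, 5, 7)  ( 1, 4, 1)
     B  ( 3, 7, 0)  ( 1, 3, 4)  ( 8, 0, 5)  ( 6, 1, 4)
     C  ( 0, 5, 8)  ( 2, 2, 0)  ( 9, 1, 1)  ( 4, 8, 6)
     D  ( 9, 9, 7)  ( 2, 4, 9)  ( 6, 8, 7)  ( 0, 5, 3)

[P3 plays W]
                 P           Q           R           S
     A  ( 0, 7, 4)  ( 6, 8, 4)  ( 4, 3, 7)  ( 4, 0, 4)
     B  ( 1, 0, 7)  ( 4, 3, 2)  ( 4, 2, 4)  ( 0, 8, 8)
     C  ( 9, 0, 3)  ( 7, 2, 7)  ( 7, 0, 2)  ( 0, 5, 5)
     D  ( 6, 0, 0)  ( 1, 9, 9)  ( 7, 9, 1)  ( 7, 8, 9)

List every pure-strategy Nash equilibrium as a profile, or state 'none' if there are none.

PSNE = {(C,S,X)}

(A,P,X): not NE [P2→R gives 10>8; P3→Y gives 9>7]
(A,P,Y): not NE [P1→C gives 9>8]
(A,P,Z): not NE [P2→R gives 5>2; P3→Y gives 9>6]
(A,P,W): not NE [P1→C gives 9>0; P2→Q gives 8>7; P3→Y gives 9>4]
(A,Q,X): not NE [P2→R gives 10>8]
(A,Q,Y): not NE [P1→D gives 7>5; P3→X gives 6>1]
(A,Q,Z): not NE [P3→X gives 6>3]
(A,Q,W): not NE [P1→C gives 7>6; P3→X gives 6>4]
(A,R,X): not NE [P3→W gives 7>2]
(A,R,Y): not NE [P2→Q gives 4>1; P3→W gives 7>1]
(A,R,Z): not NE [P1→C gives 9>3]
(A,R,W): not NE [P1→D gives 7>4; P2→Q gives 8>3]
(A,S,X): not NE [P1→C gives 8>5; P2→R gives 10>4; P3→Y gives 7>6]
(A,S,Y): not NE [P2→Q gives 4>0]
(A,S,Z): not NE [P1→B gives 6>1; P2→R gives 5>4; P3→Y gives 7>1]
(A,S,W): not NE [P1→D gives 7>4; P2→Q gives 8>0; P3→Y gives 7>4]
(B,P,X): not NE [P1→A gives 9>1; P2→R gives 8>7; P3→W gives 7>2]
(B,P,Y): not NE [P1→C gives 9>2; P2→R gives 7>2; P3→W gives 7>3]
(B,P,Z): not NE [P1→D gives 9>3; P3→W gives 7>0]
(B,P,W): not NE [P1→C gives 9>1; P2→S gives 8>0]
(B,Q,X): not NE [P1→A gives 6>2; P2→R gives 8>1; P3→Y gives 9>3]
(B,Q,Y): not NE [P1→D gives 7>4; P2→R gives 7>5]
(B,Q,Z): not NE [P1→A gives 9>1; P2→P gives 7>3; P3→Y gives 9>4]
(B,Q,W): not NE [P1→C gives 7>4; P2→S gives 8>3; P3→Y gives 9>2]
(B,R,X): not NE [P1→A gives 8>2]
(B,R,Y): not NE [P1→A gives 9>0; P3→X gives 9>5]
(B,R,Z): not NE [P1→C gives 9>8; P2→P gives 7>0; P3→X gives 9>5]
(B,R,W): not NE [P1→D gives 7>4; P2→S gives 8>2; P3→X gives 9>4]
(B,S,X): not NE [P1→C gives 8>7; P2→R gives 8>4]
(B,S,Y): not NE [P1→A gives 5>0; P2→R gives 7>5; P3→W gives 8>5]
(B,S,Z): not NE [P2→P gives 7>1; P3→W gives 8>4]
(B,S,W): not NE [P1→D gives 7>0]
(C,P,X): not NE [P1→A gives 9>7; P2→S gives 10>6; P3→Z gives 8>3]
(C,P,Y): not NE [P2→R gives 9>2; P3→Z gives 8>1]
(C,P,Z): not NE [P1→D gives 9>0; P2→S gives 8>5]
(C,P,W): not NE [P2→S gives 5>0; P3→Z gives 8>3]
(C,Q,X): not NE [P1→A gives 6>0; P2→S gives 10>9]
(C,Q,Y): not NE [P1→D gives 7>0; P2→R gives 9>1]
(C,Q,Z): not NE [P1→A gives 9>2; P2→S gives 8>2; P3→Y gives 8>0]
(C,Q,W): not NE [P2→S gives 5>2; P3→Y gives 8>7]
(C,R,X): not NE [P1→A gives 8>4; P2→S gives 10>3; P3→W gives 2>1]
(C,R,Y): not NE [P1→A gives 9>7; P3→W gives 2>1]
(C,R,Z): not NE [P2→S gives 8>1; P3→W gives 2>1]
(C,R,W): not NE [P2→S gives 5>0]
(C,S,X): NE
(C,S,Y): not NE [P1→A gives 5>1; P2→R gives 9>0]
(C,S,Z): not NE [P1→B gives 6>4; P3→Y gives 8>6]
(C,S,W): not NE [P1→D gives 7>0; P3→Y gives 8>5]
(D,P,X): not NE [P1→A gives 9>8; P2→S gives 7>5]
(D,P,Y): not NE [P1→C gives 9>1; P3→X gives 10>7]
(D,P,Z): not NE [P3→X gives 10>7]
(D,P,W): not NE [P1→C gives 9>6; P2→R gives 9>0; P3→X gives 10>0]
(D,Q,X): not NE [P1→A gives 6>1; P2→S gives 7>6; P3→W gives 9>3]
(D,Q,Y): not NE [P2→P gives 12>9]
(D,Q,Z): not NE [P1→A gives 9>2; P2→P gives 9>4]
(D,Q,W): not NE [P1→C gives 7>1]
(D,R,X): not NE [P1→A gives 8>6; P2→S gives 7>6; P3→Y gives 9>5]
(D,R,Y): not NE [P1→A gives 9>7; P2→P gives 12>6]
(D,R,Z): not NE [P1→C gives 9>6; P2→P gives 9>8; P3→Y gives 9>7]
(D,R,W): not NE [P3→Y gives 9>1]
(D,S,X): not NE [P1→C gives 8>2; P3→W gives 9>4]
(D,S,Y): not NE [P1→A gives 5>1; P2→P gives 12>7; P3→W gives 9>7]
(D,S,Z): not NE [P1→B gives 6>0; P2→P gives 9>5; P3→W gives 9>3]
(D,S,W): not NE [P2→R gives 9>8]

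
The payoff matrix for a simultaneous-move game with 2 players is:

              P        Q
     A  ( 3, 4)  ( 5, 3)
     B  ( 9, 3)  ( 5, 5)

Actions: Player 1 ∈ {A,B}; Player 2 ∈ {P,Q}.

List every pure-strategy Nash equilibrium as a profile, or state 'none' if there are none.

PSNE = {(B,Q)}

(A,P): not NE [P1→B gives 9>3]
(A,Q): not NE [P2→P gives 4>3]
(B,P): not NE [P2→Q gives 5>3]
(B,Q): NE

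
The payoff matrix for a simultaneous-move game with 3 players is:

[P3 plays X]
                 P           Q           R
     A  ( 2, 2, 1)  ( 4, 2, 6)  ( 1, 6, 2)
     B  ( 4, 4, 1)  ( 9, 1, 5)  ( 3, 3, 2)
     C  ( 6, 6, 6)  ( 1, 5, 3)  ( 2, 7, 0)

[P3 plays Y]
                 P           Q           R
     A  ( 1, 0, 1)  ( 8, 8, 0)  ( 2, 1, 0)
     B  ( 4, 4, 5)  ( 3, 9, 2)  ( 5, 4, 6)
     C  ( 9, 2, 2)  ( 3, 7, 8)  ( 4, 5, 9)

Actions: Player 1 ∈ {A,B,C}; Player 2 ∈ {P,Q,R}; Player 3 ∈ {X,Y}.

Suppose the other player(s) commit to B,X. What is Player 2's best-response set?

BR_2 = {P}

u_2(P vs B,X) = 4
u_2(Q vs B,X) = 1
u_2(R vs B,X) = 3
max payoff 4 at {P}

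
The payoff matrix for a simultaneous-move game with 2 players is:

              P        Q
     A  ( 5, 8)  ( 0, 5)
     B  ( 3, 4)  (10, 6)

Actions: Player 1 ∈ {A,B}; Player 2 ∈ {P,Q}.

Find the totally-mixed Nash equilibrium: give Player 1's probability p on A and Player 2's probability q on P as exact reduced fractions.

P1 mixes 2/5 on A; P2 mixes 5/6 on P

P1 indiff ⇒ q·5+(1-q)·0 = q·3+(1-q)·10 ⇒ q(2) = (1-q)(10) ⇒ q = 5/6
P2 indiff ⇒ p·8+(1-p)·4 = p·5+(1-p)·6 ⇒ p(3) = (1-p)(2) ⇒ p = 2/5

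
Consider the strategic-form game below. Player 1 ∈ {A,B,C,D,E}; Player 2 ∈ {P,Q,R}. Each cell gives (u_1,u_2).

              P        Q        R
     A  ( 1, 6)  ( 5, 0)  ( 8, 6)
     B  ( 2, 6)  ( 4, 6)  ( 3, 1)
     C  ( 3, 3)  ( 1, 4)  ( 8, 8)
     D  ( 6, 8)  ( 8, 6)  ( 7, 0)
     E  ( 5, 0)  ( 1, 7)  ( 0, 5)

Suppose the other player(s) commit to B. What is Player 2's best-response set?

BR_2 = {P,Q}

u_2(P vs B) = 6
u_2(Q vs B) = 6
u_2(R vs B) = 1
max payoff 6 at {P,Q}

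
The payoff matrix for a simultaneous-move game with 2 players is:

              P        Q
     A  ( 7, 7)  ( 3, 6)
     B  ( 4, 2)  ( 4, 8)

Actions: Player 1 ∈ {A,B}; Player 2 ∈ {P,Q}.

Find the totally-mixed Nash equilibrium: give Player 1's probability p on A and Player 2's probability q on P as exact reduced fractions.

P1 indiff ⇒ q·7+(1-q)·3 = q·4+(1-q)·4 ⇒ q(3) = (1-q)(1) ⇒ q = 1/4
P2 indiff ⇒ p·7+(1-p)·2 = p·6+(1-p)·8 ⇒ p(1) = (1-p)(6) ⇒ p = 6/7

p=6/7, q=1/4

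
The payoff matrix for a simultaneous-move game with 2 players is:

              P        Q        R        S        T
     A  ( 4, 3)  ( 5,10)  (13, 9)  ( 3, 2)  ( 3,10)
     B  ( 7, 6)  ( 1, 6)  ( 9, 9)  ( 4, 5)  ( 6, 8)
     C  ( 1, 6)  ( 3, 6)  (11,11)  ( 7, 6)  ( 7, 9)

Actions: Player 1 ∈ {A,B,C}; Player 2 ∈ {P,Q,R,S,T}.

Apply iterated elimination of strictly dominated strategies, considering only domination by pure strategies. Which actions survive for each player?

P2 drop P (R beats it: A:9>3 B:9>6 C:11>6)
P1 drop B (C beats it: Q:3>1 R:11>9 S:7>4 T:7>6)
P2 drop S (R beats it: A:9>2 C:11>6)
P1→{A,C} P2→{Q,R,T}

IESDS → P1:{A,C} P2:{Q,R,T}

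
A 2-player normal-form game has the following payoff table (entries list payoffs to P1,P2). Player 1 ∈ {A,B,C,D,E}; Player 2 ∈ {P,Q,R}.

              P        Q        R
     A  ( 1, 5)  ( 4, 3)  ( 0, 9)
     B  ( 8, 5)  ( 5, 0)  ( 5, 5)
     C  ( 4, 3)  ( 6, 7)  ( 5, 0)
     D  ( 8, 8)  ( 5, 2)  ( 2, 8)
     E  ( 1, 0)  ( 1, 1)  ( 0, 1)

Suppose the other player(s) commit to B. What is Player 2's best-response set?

u_2(P vs B) = 5
u_2(Q vs B) = 0
u_2(R vs B) = 5
max payoff 5 at {P,R}

BR_2 = {P,R}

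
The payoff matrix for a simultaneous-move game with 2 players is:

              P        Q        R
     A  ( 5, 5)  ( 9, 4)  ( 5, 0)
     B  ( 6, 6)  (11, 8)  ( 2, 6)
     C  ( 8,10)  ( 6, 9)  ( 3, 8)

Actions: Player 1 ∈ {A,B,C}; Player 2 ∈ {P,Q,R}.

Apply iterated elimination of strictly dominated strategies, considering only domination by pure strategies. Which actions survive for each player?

Remaining: P1:{B,C} P2:{P,Q}

P2 drop R (Q beats it: A:4>0 B:8>6 C:9>8)
P1 drop A (B beats it: P:6>5 Q:11>9)
P1→{B,C} P2→{P,Q}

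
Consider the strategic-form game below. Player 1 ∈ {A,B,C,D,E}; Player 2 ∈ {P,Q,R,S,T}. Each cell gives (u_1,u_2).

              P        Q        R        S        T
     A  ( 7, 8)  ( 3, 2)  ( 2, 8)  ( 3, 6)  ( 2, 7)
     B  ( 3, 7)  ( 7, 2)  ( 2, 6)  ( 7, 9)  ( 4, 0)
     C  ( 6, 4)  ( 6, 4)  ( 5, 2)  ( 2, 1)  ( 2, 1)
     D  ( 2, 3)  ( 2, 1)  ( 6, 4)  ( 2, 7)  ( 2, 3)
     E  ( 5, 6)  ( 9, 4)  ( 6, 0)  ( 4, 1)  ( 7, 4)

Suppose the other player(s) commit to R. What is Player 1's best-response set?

BR_1 = {D,E}

u_1(A vs R) = 2
u_1(B vs R) = 2
u_1(C vs R) = 5
u_1(D vs R) = 6
u_1(E vs R) = 6
max payoff 6 at {D,E}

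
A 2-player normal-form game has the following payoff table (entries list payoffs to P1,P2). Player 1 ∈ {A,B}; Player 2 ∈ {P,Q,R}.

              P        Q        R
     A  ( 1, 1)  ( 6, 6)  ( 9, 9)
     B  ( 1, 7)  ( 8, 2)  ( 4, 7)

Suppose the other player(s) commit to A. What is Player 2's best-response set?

u_2(P vs A) = 1
u_2(Q vs A) = 6
u_2(R vs A) = 9
max payoff 9 at {R}

P2 best: {R}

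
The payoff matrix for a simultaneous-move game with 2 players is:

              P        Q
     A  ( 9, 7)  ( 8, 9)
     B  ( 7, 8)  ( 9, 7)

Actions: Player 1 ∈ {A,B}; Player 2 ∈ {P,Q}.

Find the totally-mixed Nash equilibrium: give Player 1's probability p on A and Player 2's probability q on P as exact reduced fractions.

(p,q) = (1/3, 1/3)

P1 indiff ⇒ q·9+(1-q)·8 = q·7+(1-q)·9 ⇒ q(2) = (1-q)(1) ⇒ q = 1/3
P2 indiff ⇒ p·7+(1-p)·8 = p·9+(1-p)·7 ⇒ p(-2) = (1-p)(-1) ⇒ p = 1/3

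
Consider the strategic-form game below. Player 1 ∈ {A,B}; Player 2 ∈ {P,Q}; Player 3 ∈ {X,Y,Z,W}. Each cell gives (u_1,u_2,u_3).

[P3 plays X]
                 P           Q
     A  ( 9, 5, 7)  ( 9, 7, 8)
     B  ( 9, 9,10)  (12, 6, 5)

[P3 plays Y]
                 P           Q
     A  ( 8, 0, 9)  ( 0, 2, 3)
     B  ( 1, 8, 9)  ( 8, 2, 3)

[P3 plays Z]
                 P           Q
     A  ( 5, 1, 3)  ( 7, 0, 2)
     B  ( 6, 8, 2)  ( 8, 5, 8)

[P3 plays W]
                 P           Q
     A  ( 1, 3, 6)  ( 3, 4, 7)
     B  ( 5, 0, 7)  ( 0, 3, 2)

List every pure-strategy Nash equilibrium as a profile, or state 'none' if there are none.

(A,P,X): not NE [P2→Q gives 7>5; P3→Y gives 9>7]
(A,P,Y): not NE [P2→Q gives 2>0]
(A,P,Z): not NE [P1→B gives 6>5; P3→Y gives 9>3]
(A,P,W): not NE [P1→B gives 5>1; P2→Q gives 4>3; P3→Y gives 9>6]
(A,Q,X): not NE [P1→B gives 12>9]
(A,Q,Y): not NE [P1→B gives 8>0; P3→X gives 8>3]
(A,Q,Z): not NE [P1→B gives 8>7; P2→P gives 1>0; P3→X gives 8>2]
(A,Q,W): not NE [P3→X gives 8>7]
(B,P,X): NE
(B,P,Y): not NE [P1→A gives 8>1; P3→X gives 10>9]
(B,P,Z): not NE [P3→X gives 10>2]
(B,P,W): not NE [P2→Q gives 3>0; P3→X gives 10>7]
(B,Q,X): not NE [P2→P gives 9>6; P3→Z gives 8>5]
(B,Q,Y): not NE [P2→P gives 8>2; P3→Z gives 8>3]
(B,Q,Z): not NE [P2→P gives 8>5]
(B,Q,W): not NE [P1→A gives 3>0; P3→Z gives 8>2]

PSNE = {(B,P,X)}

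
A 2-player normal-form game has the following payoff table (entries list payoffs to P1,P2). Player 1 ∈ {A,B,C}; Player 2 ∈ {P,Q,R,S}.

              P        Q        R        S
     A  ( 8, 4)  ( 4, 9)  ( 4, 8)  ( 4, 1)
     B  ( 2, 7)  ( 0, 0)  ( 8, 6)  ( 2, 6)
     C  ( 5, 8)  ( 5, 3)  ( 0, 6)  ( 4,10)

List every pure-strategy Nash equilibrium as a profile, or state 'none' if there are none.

PSNE = {(C,S)}

(A,P): not NE [P2→Q gives 9>4]
(A,Q): not NE [P1→C gives 5>4]
(A,R): not NE [P1→B gives 8>4; P2→Q gives 9>8]
(A,S): not NE [P2→Q gives 9>1]
(B,P): not NE [P1→A gives 8>2]
(B,Q): not NE [P1→C gives 5>0; P2→P gives 7>0]
(B,R): not NE [P2→P gives 7>6]
(B,S): not NE [P1→C gives 4>2; P2→P gives 7>6]
(C,P): not NE [P1→A gives 8>5; P2→S gives 10>8]
(C,Q): not NE [P2→S gives 10>3]
(C,R): not NE [P1→B gives 8>0; P2→S gives 10>6]
(C,S): NE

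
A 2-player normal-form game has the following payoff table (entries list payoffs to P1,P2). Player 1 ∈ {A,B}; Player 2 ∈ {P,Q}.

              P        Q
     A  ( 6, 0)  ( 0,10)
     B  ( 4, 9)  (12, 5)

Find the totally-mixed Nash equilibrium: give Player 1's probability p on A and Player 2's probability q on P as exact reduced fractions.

P1 indiff ⇒ q·6+(1-q)·0 = q·4+(1-q)·12 ⇒ q(2) = (1-q)(12) ⇒ q = 6/7
P2 indiff ⇒ p·0+(1-p)·9 = p·10+(1-p)·5 ⇒ p(-10) = (1-p)(-4) ⇒ p = 2/7

(p,q) = (2/7, 6/7)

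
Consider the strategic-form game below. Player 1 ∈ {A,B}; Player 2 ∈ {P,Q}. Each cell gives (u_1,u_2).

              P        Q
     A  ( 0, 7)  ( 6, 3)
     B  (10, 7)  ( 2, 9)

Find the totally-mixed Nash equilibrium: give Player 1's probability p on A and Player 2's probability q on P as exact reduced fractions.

P1 indiff ⇒ q·0+(1-q)·6 = q·10+(1-q)·2 ⇒ q(-10) = (1-q)(-4) ⇒ q = 2/7
P2 indiff ⇒ p·7+(1-p)·7 = p·3+(1-p)·9 ⇒ p(4) = (1-p)(2) ⇒ p = 1/3

P1 mixes 1/3 on A; P2 mixes 2/7 on P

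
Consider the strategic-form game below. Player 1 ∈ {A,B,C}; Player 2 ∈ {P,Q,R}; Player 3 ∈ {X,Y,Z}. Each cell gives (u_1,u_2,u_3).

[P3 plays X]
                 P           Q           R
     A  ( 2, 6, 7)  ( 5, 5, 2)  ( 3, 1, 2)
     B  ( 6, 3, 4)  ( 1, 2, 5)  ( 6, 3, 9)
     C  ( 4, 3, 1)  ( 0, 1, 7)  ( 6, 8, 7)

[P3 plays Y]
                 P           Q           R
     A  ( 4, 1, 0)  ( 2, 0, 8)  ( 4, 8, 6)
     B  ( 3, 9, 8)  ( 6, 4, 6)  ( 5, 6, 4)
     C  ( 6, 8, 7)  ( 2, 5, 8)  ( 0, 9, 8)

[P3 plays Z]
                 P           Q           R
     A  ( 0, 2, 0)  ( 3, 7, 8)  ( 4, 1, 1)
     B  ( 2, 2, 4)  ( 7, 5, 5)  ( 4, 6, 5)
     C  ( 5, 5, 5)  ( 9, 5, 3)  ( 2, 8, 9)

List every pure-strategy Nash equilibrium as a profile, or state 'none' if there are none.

(A,P,X): not NE [P1→B gives 6>2]
(A,P,Y): not NE [P1→C gives 6>4; P2→R gives 8>1; P3→X gives 7>0]
(A,P,Z): not NE [P1→C gives 5>0; P2→Q gives 7>2; P3→X gives 7>0]
(A,Q,X): not NE [P2→P gives 6>5; P3→Z gives 8>2]
(A,Q,Y): not NE [P1→B gives 6>2; P2→R gives 8>0]
(A,Q,Z): not NE [P1→C gives 9>3]
(A,R,X): not NE [P1→C gives 6>3; P2→P gives 6>1; P3→Y gives 6>2]
(A,R,Y): not NE [P1→B gives 5>4]
(A,R,Z): not NE [P2→Q gives 7>1; P3→Y gives 6>1]
(B,P,X): not NE [P3→Y gives 8>4]
(B,P,Y): not NE [P1→C gives 6>3]
(B,P,Z): not NE [P1→C gives 5>2; P2→R gives 6>2; P3→Y gives 8>4]
(B,Q,X): not NE [P1→A gives 5>1; P2→R gives 3>2; P3→Y gives 6>5]
(B,Q,Y): not NE [P2→P gives 9>4]
(B,Q,Z): not NE [P1→C gives 9>7; P2→R gives 6>5; P3→Y gives 6>5]
(B,R,X): NE
(B,R,Y): not NE [P2→P gives 9>6; P3→X gives 9>4]
(B,R,Z): not NE [P3→X gives 9>5]
(C,P,X): not NE [P1→B gives 6>4; P2→R gives 8>3; P3→Y gives 7>1]
(C,P,Y): not NE [P2→R gives 9>8]
(C,P,Z): not NE [P2→R gives 8>5; P3→Y gives 7>5]
(C,Q,X): not NE [P1→A gives 5>0; P2→R gives 8>1; P3→Y gives 8>7]
(C,Q,Y): not NE [P1→B gives 6>2; P2→R gives 9>5]
(C,Q,Z): not NE [P2→R gives 8>5; P3→Y gives 8>3]
(C,R,X): not NE [P3→Z gives 9>7]
(C,R,Y): not NE [P1→B gives 5>0; P3→Z gives 9>8]
(C,R,Z): not NE [P1→B gives 4>2]

NE set: (B,R,X)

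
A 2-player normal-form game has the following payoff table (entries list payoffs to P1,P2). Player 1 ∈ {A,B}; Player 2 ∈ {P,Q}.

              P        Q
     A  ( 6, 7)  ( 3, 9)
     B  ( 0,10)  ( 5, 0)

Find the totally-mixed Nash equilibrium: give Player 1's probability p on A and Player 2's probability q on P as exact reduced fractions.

p=5/6, q=1/4

P1 indiff ⇒ q·6+(1-q)·3 = q·0+(1-q)·5 ⇒ q(6) = (1-q)(2) ⇒ q = 1/4
P2 indiff ⇒ p·7+(1-p)·10 = p·9+(1-p)·0 ⇒ p(-2) = (1-p)(-10) ⇒ p = 5/6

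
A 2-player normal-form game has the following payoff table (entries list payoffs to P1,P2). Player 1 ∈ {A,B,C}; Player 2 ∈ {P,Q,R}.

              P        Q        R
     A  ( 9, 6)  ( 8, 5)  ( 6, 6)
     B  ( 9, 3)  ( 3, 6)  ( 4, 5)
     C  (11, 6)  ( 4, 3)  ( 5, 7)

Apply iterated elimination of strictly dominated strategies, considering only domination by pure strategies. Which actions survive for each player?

P1 drop B (C beats it: P:11>9 Q:4>3 R:5>4)
P2 drop Q (P beats it: A:6>5 C:6>3)
P1→{A,C} P2→{P,R}

Survivors P1:{A,C} P2:{P,R}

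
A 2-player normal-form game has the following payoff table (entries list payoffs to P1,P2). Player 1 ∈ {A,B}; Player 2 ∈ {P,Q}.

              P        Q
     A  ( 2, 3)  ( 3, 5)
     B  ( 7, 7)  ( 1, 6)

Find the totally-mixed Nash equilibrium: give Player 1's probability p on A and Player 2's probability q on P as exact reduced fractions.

P1 mixes 1/3 on A; P2 mixes 2/7 on P

P1 indiff ⇒ q·2+(1-q)·3 = q·7+(1-q)·1 ⇒ q(-5) = (1-q)(-2) ⇒ q = 2/7
P2 indiff ⇒ p·3+(1-p)·7 = p·5+(1-p)·6 ⇒ p(-2) = (1-p)(-1) ⇒ p = 1/3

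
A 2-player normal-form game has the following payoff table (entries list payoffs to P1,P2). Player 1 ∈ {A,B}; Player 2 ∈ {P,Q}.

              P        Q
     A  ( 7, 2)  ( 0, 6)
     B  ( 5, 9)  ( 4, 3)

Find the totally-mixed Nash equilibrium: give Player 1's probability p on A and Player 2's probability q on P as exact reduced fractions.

P1 indiff ⇒ q·7+(1-q)·0 = q·5+(1-q)·4 ⇒ q(2) = (1-q)(4) ⇒ q = 2/3
P2 indiff ⇒ p·2+(1-p)·9 = p·6+(1-p)·3 ⇒ p(-4) = (1-p)(-6) ⇒ p = 3/5

p=3/5, q=2/3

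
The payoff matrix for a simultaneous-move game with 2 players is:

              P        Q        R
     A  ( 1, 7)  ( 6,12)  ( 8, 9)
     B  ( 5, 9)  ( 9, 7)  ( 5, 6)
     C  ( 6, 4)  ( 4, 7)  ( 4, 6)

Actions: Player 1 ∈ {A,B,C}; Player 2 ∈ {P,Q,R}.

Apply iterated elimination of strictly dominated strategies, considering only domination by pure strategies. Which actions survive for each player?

Remaining: P1:{B,C} P2:{P,Q}

P2 drop R (Q beats it: A:12>9 B:7>6 C:7>6)
P1 drop A (B beats it: P:5>1 Q:9>6)
P1→{B,C} P2→{P,Q}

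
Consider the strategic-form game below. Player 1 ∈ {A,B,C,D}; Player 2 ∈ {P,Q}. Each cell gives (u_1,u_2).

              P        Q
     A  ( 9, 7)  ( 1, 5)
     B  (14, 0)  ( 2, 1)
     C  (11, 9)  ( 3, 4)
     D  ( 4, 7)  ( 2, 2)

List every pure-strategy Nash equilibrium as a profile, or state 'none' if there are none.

(A,P): not NE [P1→B gives 14>9]
(A,Q): not NE [P1→C gives 3>1; P2→P gives 7>5]
(B,P): not NE [P2→Q gives 1>0]
(B,Q): not NE [P1→C gives 3>2]
(C,P): not NE [P1→B gives 14>11]
(C,Q): not NE [P2→P gives 9>4]
(D,P): not NE [P1→B gives 14>4]
(D,Q): not NE [P1→C gives 3>2; P2→P gives 7>2]

PSNE: ∅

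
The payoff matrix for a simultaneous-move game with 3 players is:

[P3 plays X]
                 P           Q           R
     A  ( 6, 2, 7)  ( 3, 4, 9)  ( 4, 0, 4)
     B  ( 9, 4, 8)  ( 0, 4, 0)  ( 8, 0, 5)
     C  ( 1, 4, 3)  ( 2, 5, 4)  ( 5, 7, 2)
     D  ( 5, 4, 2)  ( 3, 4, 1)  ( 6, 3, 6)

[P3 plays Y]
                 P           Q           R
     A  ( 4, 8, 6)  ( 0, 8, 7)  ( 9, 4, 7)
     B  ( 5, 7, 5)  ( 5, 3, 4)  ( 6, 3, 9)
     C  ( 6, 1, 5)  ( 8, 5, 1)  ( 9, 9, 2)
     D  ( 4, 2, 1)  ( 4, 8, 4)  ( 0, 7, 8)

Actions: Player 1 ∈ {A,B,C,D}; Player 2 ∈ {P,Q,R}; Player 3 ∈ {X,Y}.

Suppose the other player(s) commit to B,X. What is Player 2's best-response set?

u_2(P vs B,X) = 4
u_2(Q vs B,X) = 4
u_2(R vs B,X) = 0
max payoff 4 at {P,Q}

BR_2 = {P,Q}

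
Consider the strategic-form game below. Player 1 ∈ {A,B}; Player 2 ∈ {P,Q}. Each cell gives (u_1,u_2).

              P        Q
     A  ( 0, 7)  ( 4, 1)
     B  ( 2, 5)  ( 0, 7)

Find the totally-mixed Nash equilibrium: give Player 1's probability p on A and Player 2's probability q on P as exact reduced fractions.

p=1/4, q=2/3

P1 indiff ⇒ q·0+(1-q)·4 = q·2+(1-q)·0 ⇒ q(-2) = (1-q)(-4) ⇒ q = 2/3
P2 indiff ⇒ p·7+(1-p)·5 = p·1+(1-p)·7 ⇒ p(6) = (1-p)(2) ⇒ p = 1/4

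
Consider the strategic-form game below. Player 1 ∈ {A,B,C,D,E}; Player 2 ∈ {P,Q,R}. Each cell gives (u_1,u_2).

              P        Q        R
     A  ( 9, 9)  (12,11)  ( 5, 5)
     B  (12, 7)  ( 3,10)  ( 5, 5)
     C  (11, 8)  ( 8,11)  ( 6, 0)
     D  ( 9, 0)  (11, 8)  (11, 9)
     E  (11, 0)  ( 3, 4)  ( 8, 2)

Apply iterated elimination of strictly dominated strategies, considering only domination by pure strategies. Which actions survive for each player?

P2 drop P (Q beats it: A:11>9 B:10>7 C:11>8 D:8>0 E:4>0)
P1 drop B (C beats it: Q:8>3 R:6>5)
P1 drop C (D beats it: Q:11>8 R:11>6)
P1 drop E (D beats it: Q:11>3 R:11>8)
P1→{A,D} P2→{Q,R}

Remaining: P1:{A,D} P2:{Q,R}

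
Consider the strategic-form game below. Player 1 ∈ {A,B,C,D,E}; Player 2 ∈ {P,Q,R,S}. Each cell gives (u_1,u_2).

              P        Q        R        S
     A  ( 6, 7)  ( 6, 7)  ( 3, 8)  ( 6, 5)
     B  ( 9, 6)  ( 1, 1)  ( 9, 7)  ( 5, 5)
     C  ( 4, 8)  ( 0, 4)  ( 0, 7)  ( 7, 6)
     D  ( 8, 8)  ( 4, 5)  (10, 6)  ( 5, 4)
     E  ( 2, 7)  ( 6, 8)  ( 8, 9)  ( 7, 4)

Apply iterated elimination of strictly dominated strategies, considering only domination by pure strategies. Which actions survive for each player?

Remaining: P1:{B,D} P2:{P,R}

P2 drop Q (R beats it: A:8>7 B:7>1 C:7>4 D:6>5 E:9>8)
P2 drop S (P beats it: A:7>5 B:6>5 C:8>6 D:8>4 E:7>4)
P1 drop A (B beats it: P:9>6 R:9>3)
P1 drop C (B beats it: P:9>4 R:9>0)
P1 drop E (B beats it: P:9>2 R:9>8)
P1→{B,D} P2→{P,R}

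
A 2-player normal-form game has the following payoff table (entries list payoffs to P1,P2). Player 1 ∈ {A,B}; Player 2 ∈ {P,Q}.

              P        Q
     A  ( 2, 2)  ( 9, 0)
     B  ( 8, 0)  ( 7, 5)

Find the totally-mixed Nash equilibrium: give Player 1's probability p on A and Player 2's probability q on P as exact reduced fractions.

(p,q) = (5/7, 1/4)

P1 indiff ⇒ q·2+(1-q)·9 = q·8+(1-q)·7 ⇒ q(-6) = (1-q)(-2) ⇒ q = 1/4
P2 indiff ⇒ p·2+(1-p)·0 = p·0+(1-p)·5 ⇒ p(2) = (1-p)(5) ⇒ p = 5/7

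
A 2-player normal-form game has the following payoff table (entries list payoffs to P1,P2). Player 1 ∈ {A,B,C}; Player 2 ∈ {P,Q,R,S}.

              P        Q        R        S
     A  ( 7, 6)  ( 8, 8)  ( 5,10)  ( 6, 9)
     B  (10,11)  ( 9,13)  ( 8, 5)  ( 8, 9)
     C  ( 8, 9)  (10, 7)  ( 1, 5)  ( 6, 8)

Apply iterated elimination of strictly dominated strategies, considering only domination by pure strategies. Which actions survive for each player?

Remaining: P1:{B,C} P2:{P,Q}

P1 drop A (B beats it: P:10>7 Q:9>8 R:8>5 S:8>6)
P2 drop R (P beats it: B:11>5 C:9>5)
P2 drop S (P beats it: B:11>9 C:9>8)
P1→{B,C} P2→{P,Q}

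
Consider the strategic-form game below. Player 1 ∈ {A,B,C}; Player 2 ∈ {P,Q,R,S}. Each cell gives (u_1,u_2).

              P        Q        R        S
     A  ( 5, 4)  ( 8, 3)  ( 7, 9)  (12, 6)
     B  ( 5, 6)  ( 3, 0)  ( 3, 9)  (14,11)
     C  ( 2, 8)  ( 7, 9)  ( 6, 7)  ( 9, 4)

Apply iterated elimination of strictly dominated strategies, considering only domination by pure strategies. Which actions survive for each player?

Remaining: P1:{A,B} P2:{R,S}

P1 drop C (A beats it: P:5>2 Q:8>7 R:7>6 S:12>9)
P2 drop P (R beats it: A:9>4 B:9>6)
P2 drop Q (R beats it: A:9>3 B:9>0)
P1→{A,B} P2→{R,S}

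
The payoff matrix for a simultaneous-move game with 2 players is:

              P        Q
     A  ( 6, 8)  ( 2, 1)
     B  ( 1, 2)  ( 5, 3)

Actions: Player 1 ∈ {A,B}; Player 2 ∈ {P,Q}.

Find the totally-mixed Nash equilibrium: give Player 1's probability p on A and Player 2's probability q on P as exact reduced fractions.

P1 indiff ⇒ q·6+(1-q)·2 = q·1+(1-q)·5 ⇒ q(5) = (1-q)(3) ⇒ q = 3/8
P2 indiff ⇒ p·8+(1-p)·2 = p·1+(1-p)·3 ⇒ p(7) = (1-p)(1) ⇒ p = 1/8

P1 mixes 1/8 on A; P2 mixes 3/8 on P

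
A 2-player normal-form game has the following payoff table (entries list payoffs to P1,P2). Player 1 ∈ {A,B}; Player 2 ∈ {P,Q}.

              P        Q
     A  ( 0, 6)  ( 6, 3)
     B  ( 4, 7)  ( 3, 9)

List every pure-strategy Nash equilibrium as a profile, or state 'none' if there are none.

(A,P): not NE [P1→B gives 4>0]
(A,Q): not NE [P2→P gives 6>3]
(B,P): not NE [P2→Q gives 9>7]
(B,Q): not NE [P1→A gives 6>3]

PSNE: ∅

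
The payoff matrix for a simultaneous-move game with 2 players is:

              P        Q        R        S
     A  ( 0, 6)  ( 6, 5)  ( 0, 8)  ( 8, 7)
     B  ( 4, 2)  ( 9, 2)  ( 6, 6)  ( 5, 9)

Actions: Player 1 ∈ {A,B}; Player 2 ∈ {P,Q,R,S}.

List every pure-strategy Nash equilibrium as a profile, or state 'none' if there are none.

PSNE: ∅

(A,P): not NE [P1→B gives 4>0; P2→R gives 8>6]
(A,Q): not NE [P1→B gives 9>6; P2→R gives 8>5]
(A,R): not NE [P1→B gives 6>0]
(A,S): not NE [P2→R gives 8>7]
(B,P): not NE [P2→S gives 9>2]
(B,Q): not NE [P2→S gives 9>2]
(B,R): not NE [P2→S gives 9>6]
(B,S): not NE [P1→A gives 8>5]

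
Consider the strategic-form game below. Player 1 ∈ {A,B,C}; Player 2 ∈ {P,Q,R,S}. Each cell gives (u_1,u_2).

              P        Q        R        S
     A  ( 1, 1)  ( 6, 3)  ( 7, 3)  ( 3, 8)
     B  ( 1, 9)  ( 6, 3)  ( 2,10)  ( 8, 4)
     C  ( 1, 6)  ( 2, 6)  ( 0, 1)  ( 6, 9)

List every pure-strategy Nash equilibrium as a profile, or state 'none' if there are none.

(A,P): not NE [P2→S gives 8>1]
(A,Q): not NE [P2→S gives 8>3]
(A,R): not NE [P2→S gives 8>3]
(A,S): not NE [P1→B gives 8>3]
(B,P): not NE [P2→R gives 10>9]
(B,Q): not NE [P2→R gives 10>3]
(B,R): not NE [P1→A gives 7>2]
(B,S): not NE [P2→R gives 10>4]
(C,P): not NE [P2→S gives 9>6]
(C,Q): not NE [P1→B gives 6>2; P2→S gives 9>6]
(C,R): not NE [P1→A gives 7>0; P2→S gives 9>1]
(C,S): not NE [P1→B gives 8>6]

No pure NE.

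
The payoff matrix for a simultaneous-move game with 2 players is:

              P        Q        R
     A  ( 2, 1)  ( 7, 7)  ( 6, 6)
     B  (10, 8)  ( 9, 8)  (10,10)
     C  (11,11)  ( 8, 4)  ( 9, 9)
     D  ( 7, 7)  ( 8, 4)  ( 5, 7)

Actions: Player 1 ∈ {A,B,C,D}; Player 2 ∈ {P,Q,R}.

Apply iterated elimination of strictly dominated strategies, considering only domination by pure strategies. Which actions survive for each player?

Survivors P1:{B,C} P2:{P,R}

P1 drop A (B beats it: P:10>2 Q:9>7 R:10>6)
P1 drop D (B beats it: P:10>7 Q:9>8 R:10>5)
P2 drop Q (R beats it: B:10>8 C:9>4)
P1→{B,C} P2→{P,R}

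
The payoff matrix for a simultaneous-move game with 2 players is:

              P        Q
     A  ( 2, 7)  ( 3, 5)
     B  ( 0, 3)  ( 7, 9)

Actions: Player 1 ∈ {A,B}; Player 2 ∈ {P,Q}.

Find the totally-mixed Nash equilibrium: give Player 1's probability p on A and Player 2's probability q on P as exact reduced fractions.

P1 mixes 3/4 on A; P2 mixes 2/3 on P

P1 indiff ⇒ q·2+(1-q)·3 = q·0+(1-q)·7 ⇒ q(2) = (1-q)(4) ⇒ q = 2/3
P2 indiff ⇒ p·7+(1-p)·3 = p·5+(1-p)·9 ⇒ p(2) = (1-p)(6) ⇒ p = 3/4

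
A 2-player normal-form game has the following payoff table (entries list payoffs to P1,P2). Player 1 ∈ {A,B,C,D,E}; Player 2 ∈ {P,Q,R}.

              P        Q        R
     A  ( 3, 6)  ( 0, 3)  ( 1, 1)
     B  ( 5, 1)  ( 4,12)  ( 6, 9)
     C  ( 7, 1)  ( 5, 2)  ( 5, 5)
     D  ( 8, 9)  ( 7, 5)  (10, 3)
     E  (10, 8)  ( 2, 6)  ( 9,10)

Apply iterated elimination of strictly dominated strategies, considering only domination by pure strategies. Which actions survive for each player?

Remaining: P1:{D,E} P2:{P,R}

P1 drop A (B beats it: P:5>3 Q:4>0 R:6>1)
P1 drop B (D beats it: P:8>5 Q:7>4 R:10>6)
P1 drop C (D beats it: P:8>7 Q:7>5 R:10>5)
P2 drop Q (P beats it: D:9>5 E:8>6)
P1→{D,E} P2→{P,R}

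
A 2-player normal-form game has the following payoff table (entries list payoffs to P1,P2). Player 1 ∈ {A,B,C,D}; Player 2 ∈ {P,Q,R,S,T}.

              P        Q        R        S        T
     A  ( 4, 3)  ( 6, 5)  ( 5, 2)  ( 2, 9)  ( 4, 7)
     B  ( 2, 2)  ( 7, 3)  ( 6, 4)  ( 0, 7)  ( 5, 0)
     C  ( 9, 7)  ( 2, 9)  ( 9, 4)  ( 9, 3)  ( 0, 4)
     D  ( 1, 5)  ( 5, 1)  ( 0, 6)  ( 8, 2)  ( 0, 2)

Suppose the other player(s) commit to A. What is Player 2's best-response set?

u_2(P vs A) = 3
u_2(Q vs A) = 5
u_2(R vs A) = 2
u_2(S vs A) = 9
u_2(T vs A) = 7
max payoff 9 at {S}

P2 best: {S}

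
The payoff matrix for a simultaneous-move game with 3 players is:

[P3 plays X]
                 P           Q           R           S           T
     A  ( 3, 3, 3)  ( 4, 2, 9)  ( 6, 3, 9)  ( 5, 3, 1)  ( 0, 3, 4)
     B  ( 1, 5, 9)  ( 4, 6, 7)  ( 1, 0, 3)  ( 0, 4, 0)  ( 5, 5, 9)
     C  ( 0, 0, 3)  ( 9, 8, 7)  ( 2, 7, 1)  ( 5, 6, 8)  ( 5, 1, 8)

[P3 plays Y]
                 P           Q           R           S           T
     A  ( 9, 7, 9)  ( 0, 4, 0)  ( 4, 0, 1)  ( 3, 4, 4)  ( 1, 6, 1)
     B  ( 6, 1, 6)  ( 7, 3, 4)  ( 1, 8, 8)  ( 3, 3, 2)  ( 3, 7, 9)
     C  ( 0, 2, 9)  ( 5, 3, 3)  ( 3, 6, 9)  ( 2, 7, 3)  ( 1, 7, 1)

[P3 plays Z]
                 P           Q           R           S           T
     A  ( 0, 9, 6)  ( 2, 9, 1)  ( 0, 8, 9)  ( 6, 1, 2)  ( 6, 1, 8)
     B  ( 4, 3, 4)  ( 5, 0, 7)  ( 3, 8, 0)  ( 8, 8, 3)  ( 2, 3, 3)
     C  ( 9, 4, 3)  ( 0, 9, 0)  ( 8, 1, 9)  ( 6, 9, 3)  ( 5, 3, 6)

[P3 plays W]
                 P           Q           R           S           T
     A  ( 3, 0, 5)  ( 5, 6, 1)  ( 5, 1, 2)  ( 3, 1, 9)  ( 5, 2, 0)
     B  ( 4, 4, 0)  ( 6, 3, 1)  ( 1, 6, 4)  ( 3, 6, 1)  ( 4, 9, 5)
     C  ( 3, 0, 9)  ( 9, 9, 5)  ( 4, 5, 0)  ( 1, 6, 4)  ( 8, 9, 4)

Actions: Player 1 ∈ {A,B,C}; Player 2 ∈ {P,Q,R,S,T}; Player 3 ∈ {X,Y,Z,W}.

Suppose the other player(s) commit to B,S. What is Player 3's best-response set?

BR_3 = {Z}

u_3(X vs B,S) = 0
u_3(Y vs B,S) = 2
u_3(Z vs B,S) = 3
u_3(W vs B,S) = 1
max payoff 3 at {Z}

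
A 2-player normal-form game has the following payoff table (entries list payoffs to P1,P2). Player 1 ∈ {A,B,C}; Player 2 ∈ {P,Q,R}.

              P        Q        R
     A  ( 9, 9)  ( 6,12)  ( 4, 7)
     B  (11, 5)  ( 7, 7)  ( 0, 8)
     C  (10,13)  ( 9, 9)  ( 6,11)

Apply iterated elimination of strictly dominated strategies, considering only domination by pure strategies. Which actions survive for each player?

P1 drop A (C beats it: P:10>9 Q:9>6 R:6>4)
P2 drop Q (R beats it: B:8>7 C:11>9)
P1→{B,C} P2→{P,R}

Remaining: P1:{B,C} P2:{P,R}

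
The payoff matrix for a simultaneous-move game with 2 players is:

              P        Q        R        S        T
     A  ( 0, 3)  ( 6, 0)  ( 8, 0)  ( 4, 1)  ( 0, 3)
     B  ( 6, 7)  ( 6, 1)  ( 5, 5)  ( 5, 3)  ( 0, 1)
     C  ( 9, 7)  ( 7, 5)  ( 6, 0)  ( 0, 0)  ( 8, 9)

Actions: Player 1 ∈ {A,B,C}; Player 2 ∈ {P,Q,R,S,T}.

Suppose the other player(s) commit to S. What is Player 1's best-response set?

argmax u_1 = {B}

u_1(A vs S) = 4
u_1(B vs S) = 5
u_1(C vs S) = 0
max payoff 5 at {B}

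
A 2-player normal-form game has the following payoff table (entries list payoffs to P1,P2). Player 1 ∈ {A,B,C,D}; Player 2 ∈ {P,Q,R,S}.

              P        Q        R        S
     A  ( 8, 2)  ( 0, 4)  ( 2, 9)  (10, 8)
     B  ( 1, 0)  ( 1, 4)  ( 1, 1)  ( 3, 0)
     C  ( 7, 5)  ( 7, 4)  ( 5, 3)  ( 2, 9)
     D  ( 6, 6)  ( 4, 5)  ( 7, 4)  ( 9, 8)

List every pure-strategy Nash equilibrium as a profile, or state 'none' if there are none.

(A,P): not NE [P2→R gives 9>2]
(A,Q): not NE [P1→C gives 7>0; P2→R gives 9>4]
(A,R): not NE [P1→D gives 7>2]
(A,S): not NE [P2→R gives 9>8]
(B,P): not NE [P1→A gives 8>1; P2→Q gives 4>0]
(B,Q): not NE [P1→C gives 7>1]
(B,R): not NE [P1→D gives 7>1; P2→Q gives 4>1]
(B,S): not NE [P1→A gives 10>3; P2→Q gives 4>0]
(C,P): not NE [P1→A gives 8>7; P2→S gives 9>5]
(C,Q): not NE [P2→S gives 9>4]
(C,R): not NE [P1→D gives 7>5; P2→S gives 9>3]
(C,S): not NE [P1→A gives 10>2]
(D,P): not NE [P1→A gives 8>6; P2→S gives 8>6]
(D,Q): not NE [P1→C gives 7>4; P2→S gives 8>5]
(D,R): not NE [P2→S gives 8>4]
(D,S): not NE [P1→A gives 10>9]

Equilibria: none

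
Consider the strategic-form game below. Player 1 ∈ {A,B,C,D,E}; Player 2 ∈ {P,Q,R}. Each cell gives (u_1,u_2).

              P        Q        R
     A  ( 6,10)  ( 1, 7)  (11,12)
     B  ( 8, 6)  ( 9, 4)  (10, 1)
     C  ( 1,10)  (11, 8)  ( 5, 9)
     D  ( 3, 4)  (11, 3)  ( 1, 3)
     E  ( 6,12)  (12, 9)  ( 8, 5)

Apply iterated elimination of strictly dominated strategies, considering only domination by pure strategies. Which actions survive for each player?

P1 drop C (E beats it: P:6>1 Q:12>11 R:8>5)
P1 drop D (E beats it: P:6>3 Q:12>11 R:8>1)
P2 drop Q (P beats it: A:10>7 B:6>4 E:12>9)
P1 drop E (B beats it: P:8>6 R:10>8)
P1→{A,B} P2→{P,R}

IESDS → P1:{A,B} P2:{P,R}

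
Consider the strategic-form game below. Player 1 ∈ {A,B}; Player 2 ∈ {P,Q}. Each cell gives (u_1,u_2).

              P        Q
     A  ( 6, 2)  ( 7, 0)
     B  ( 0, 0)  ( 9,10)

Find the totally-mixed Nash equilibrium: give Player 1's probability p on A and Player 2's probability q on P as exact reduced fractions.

P1 indiff ⇒ q·6+(1-q)·7 = q·0+(1-q)·9 ⇒ q(6) = (1-q)(2) ⇒ q = 1/4
P2 indiff ⇒ p·2+(1-p)·0 = p·0+(1-p)·10 ⇒ p(2) = (1-p)(10) ⇒ p = 5/6

p=5/6, q=1/4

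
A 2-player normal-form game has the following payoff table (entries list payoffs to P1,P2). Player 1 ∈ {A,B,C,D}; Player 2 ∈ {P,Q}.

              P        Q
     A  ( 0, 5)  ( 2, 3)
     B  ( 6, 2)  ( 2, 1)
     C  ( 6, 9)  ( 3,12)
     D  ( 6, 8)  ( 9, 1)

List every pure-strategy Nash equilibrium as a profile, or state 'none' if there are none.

(A,P): not NE [P1→D gives 6>0]
(A,Q): not NE [P1→D gives 9>2; P2→P gives 5>3]
(B,P): NE
(B,Q): not NE [P1→D gives 9>2; P2→P gives 2>1]
(C,P): not NE [P2→Q gives 12>9]
(C,Q): not NE [P1→D gives 9>3]
(D,P): NE
(D,Q): not NE [P2→P gives 8>1]

PSNE = {(B,P), (D,P)}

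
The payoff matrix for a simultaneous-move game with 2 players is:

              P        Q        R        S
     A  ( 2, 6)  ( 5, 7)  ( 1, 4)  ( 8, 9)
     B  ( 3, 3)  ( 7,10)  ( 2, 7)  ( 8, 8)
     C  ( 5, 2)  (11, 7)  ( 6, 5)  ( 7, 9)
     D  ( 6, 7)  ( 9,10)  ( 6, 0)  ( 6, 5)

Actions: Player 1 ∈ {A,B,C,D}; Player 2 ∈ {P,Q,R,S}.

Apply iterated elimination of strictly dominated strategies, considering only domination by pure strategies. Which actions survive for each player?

P2 drop P (Q beats it: A:7>6 B:10>3 C:7>2 D:10>7)
P2 drop R (Q beats it: A:7>4 B:10>7 C:7>5 D:10>0)
P1 drop D (C beats it: Q:11>9 S:7>6)
P1→{A,B,C} P2→{Q,S}

Survivors P1:{A,B,C} P2:{Q,S}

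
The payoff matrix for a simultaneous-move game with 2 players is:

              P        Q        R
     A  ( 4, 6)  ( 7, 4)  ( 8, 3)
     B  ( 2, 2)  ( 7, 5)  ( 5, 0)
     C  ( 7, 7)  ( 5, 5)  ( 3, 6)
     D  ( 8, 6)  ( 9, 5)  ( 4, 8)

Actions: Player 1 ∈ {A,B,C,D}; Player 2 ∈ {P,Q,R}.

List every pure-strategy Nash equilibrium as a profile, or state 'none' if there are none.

No pure NE.

(A,P): not NE [P1→D gives 8>4]
(A,Q): not NE [P1→D gives 9>7; P2→P gives 6>4]
(A,R): not NE [P2→P gives 6>3]
(B,P): not NE [P1→D gives 8>2; P2→Q gives 5>2]
(B,Q): not NE [P1→D gives 9>7]
(B,R): not NE [P1→A gives 8>5; P2→Q gives 5>0]
(C,P): not NE [P1→D gives 8>7]
(C,Q): not NE [P1→D gives 9>5; P2→P gives 7>5]
(C,R): not NE [P1→A gives 8>3; P2→P gives 7>6]
(D,P): not NE [P2→R gives 8>6]
(D,Q): not NE [P2→R gives 8>5]
(D,R): not NE [P1→A gives 8>4]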